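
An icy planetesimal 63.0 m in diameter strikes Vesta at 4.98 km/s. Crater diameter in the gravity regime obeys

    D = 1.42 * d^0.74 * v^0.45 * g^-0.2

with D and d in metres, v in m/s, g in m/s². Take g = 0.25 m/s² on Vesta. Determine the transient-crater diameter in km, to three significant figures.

D ≈ 1.85 km

In SI units: v = 4980 m/s.
d^0.74 = 63^0.74 = 21.45
v^0.45 = 4980^0.45 = 46.11
g^-0.2 = 0.25^-0.2 = 1.320
D = 1.42 × 21.45 × 46.11 × 1.320 = 1854 m
   = 1.854 km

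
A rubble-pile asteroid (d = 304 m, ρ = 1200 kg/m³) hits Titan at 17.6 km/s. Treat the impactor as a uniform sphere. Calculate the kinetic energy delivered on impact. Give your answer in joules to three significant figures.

v = 17600 m/s.
Mass m = (π/6) ρ d³ = (π/6) × 1200 × (304)³ = 1.765 × 10^10 kg
E = ½ m v² = 0.5 × 1.765 × 10^10 × (17600)² = 2.734 × 10^18 J

E ≈ 2.73 × 10^18 J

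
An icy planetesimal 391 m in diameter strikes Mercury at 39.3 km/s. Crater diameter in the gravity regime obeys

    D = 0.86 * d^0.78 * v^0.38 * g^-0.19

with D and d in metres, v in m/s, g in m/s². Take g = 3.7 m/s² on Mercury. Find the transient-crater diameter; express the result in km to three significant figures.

D ≈ 3.93 km

In SI units: v = 39300 m/s.
d^0.78 = 391^0.78 = 105.2
v^0.38 = 39300^0.38 = 55.70
g^-0.19 = 3.7^-0.19 = 0.7799
D = 0.86 × 105.2 × 55.70 × 0.7799 = 3930 m
   = 3.930 km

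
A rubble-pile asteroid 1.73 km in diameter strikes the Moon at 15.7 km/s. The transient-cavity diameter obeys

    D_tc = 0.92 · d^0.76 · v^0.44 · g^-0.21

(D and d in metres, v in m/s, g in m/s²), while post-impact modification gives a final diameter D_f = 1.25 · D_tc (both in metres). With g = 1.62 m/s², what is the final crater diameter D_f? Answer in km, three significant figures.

D_f ≈ 21.1 km

In SI: d = 1730 m, v = 15700 m/s.
d^0.76 = 1730^0.76 = 289.0
v^0.44 = 15700^0.44 = 70.18
g^-0.21 = 1.62^-0.21 = 0.9037
D_tc = 0.92 × 289.0 × 70.18 × 0.9037 = 16860 m
D_f = 1.25 × 16860 = 21075 m
     = 21.07 km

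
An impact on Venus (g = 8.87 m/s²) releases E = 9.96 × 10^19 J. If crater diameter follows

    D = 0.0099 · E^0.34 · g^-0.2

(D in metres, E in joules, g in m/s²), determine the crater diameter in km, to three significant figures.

E^0.34 = (9.96 × 10^19)^0.34 = 6.301 × 10^6
g^-0.2 = 8.87^-0.2 = 0.6463
D = 0.0099 × 6.301 × 10^6 × 0.6463 = 40316 m
   = 40.32 km

D ≈ 40.3 km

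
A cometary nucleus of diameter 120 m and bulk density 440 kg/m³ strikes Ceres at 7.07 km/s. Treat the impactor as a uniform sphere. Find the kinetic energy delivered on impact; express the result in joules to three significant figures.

v = 7070 m/s.
Mass m = (π/6) ρ d³ = (π/6) × 440 × (120)³ = 3.981 × 10^8 kg
E = ½ m v² = 0.5 × 3.981 × 10^8 × (7070)² = 9.949 × 10^15 J

E ≈ 9.95 × 10^15 J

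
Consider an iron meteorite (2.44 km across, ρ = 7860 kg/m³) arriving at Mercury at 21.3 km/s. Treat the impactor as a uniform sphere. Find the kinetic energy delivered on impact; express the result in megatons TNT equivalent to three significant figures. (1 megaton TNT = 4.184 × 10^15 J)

d = 2440 m; v = 21300 m/s.
Mass m = (π/6) ρ d³ = (π/6) × 7860 × (2440)³ = 5.978 × 10^13 kg
E = ½ m v² = 0.5 × 5.978 × 10^13 × (21300)² = 1.356 × 10^22 J
   = 1.356 × 10^22 / 4.184×10^15 = 3.241 × 10^6 Mt

E ≈ 3.24 × 10^6 Mt TNT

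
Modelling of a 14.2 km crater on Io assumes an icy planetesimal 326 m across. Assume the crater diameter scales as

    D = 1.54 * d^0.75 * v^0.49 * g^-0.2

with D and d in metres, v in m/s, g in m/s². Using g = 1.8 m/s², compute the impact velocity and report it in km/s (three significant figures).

v ≈ 22.3 km/s

Rearranging for v: v = [D / (1.54 · 326^0.75 · 1.8^-0.2)]^(1/0.49).
D = 14200 m.
326^0.75 = 76.72
1.8^-0.2 = 0.8891
Denominator = 1.54 × 76.72 × 0.8891 = 105.0
D / 105.0 = 14200 / 105.0 = 135.2
v = 135.2^(1/0.49) = 135.2^2.0408 = 22330 m/s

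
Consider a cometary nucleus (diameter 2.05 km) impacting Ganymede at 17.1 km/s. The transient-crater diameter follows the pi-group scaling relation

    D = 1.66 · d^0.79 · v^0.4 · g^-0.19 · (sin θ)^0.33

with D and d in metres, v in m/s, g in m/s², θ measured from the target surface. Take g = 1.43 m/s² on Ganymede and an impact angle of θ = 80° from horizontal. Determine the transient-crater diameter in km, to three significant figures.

In SI units: d = 2050 m, v = 17100 m/s.
d^0.79 = 2050^0.79 = 413.3
v^0.4 = 17100^0.4 = 49.34
g^-0.19 = 1.43^-0.19 = 0.9343
(sin 80°)^0.33 = 0.9848^0.33 = 0.9950
D = 1.66 × 413.3 × 49.34 × 0.9343 × 0.9950 = 31469 m
   = 31.47 km

D ≈ 31.5 km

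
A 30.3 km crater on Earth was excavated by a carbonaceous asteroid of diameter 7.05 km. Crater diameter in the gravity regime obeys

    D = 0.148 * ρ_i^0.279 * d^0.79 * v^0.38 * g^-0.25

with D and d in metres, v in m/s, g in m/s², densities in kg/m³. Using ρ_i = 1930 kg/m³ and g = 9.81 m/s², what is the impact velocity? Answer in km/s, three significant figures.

v ≈ 16.5 km/s

Rearranging for v: v = [D / (0.148 · 1930^0.279 · 7050^0.79 · 9.81^-0.25)]^(1/0.38).
D = 30300 m.
1930^0.279 = 8.254
7050^0.79 = 1097
9.81^-0.25 = 0.5650
Denominator = 0.148 × 8.254 × 1097 × 0.5650 = 757.1
D / 757.1 = 30300 / 757.1 = 40.02
v = 40.02^(1/0.38) = 40.02^2.6316 = 16465 m/s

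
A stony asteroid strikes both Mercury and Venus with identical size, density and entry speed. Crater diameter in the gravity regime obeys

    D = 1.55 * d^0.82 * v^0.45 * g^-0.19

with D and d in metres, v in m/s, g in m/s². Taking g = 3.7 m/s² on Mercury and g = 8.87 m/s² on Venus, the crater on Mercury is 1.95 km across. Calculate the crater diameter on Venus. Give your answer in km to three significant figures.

D ≈ 1.65 km

All impactor-dependent factors cancel in the ratio, leaving D_Venus/D_Mercury = (g_Venus/g_Mercury)^-0.19.
(8.87/3.7)^-0.19 = 2.397^-0.19 = 0.8470
D_Venus = 0.8470 × 1.95 km = 1.65 km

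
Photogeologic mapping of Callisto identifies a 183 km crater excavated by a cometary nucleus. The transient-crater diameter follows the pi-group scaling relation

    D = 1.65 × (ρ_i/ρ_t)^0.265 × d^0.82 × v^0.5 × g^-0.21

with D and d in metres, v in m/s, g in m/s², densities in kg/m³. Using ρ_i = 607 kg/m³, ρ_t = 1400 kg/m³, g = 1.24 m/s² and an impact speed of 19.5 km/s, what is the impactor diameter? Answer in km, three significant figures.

Rearranging for d: d = [D / (1.65 · (607/1400)^0.265 · 19500^0.5 · 1.24^-0.21)]^(1/0.82).
D = 183000 m.
(607/1400)^0.265 = 0.8013
19500^0.5 = 139.6
1.24^-0.21 = 0.9558
Denominator = 1.65 × 0.8013 × 139.6 × 0.9558 = 176.4
D / 176.4 = 183000 / 176.4 = 1037
d = 1037^(1/0.82) = 1037^1.2195 = 4761 m

d ≈ 4.76 km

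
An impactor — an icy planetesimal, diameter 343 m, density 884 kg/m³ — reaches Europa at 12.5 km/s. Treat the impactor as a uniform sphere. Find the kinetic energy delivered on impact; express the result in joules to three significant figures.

E ≈ 1.46 × 10^18 J

v = 12500 m/s.
Mass m = (π/6) ρ d³ = (π/6) × 884 × (343)³ = 1.868 × 10^10 kg
E = ½ m v² = 0.5 × 1.868 × 10^10 × (12500)² = 1.459 × 10^18 J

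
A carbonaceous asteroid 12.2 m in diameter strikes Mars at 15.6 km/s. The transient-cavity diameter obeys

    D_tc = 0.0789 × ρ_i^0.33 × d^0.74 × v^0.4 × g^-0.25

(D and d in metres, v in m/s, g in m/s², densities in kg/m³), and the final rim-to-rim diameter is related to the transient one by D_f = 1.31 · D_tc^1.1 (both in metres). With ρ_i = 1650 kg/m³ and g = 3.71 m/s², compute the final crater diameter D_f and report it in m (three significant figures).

D_f ≈ 441 m

v = 15600 m/s.
ρ_i^0.33 = 1650^0.33 = 11.53
d^0.74 = 12.2^0.74 = 6.367
v^0.4 = 15600^0.4 = 47.56
g^-0.25 = 3.71^-0.25 = 0.7205
D_tc = 0.0789 × 11.53 × 6.367 × 47.56 × 0.7205 = 198.5 m
D_f = 1.31 × (198.5)^1.1 = 441.4 m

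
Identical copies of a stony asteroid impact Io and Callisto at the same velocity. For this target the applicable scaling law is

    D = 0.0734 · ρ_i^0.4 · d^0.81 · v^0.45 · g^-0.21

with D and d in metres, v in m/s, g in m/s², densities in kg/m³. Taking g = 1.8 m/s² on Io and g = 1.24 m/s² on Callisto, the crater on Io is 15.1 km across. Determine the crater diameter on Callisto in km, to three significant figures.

D ≈ 16.3 km

All impactor-dependent factors cancel in the ratio, leaving D_Callisto/D_Io = (g_Callisto/g_Io)^-0.21.
(1.24/1.8)^-0.21 = 0.6889^-0.21 = 1.081
D_Callisto = 1.081 × 15.1 km = 16.3 km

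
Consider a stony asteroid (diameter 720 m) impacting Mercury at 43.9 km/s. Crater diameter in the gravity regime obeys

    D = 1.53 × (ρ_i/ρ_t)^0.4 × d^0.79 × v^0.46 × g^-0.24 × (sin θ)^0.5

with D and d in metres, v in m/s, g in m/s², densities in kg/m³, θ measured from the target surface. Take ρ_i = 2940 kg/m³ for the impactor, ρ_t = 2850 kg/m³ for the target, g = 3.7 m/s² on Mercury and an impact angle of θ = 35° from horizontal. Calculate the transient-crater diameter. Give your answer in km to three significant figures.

In SI units: v = 43900 m/s.
(ρ_i/ρ_t)^0.4 = (2940/2850)^0.4 = 1.013
d^0.79 = 720^0.79 = 180.8
v^0.46 = 43900^0.46 = 136.6
g^-0.24 = 3.7^-0.24 = 0.7305
(sin 35°)^0.5 = 0.5736^0.5 = 0.7574
D = 1.53 × 1.013 × 180.8 × 136.6 × 0.7305 × 0.7574 = 21179 m
   = 21.18 km

D ≈ 21.2 km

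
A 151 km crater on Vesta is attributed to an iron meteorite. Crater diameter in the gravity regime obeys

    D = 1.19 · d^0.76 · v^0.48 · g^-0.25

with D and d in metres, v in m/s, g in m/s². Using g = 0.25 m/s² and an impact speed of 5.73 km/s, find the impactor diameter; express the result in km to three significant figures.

d ≈ 13.9 km

Rearranging for d: d = [D / (1.19 · 5730^0.48 · 0.25^-0.25)]^(1/0.76).
D = 151000 m.
5730^0.48 = 63.67
0.25^-0.25 = 1.414
Denominator = 1.19 × 63.67 × 1.414 = 107.1
D / 107.1 = 151000 / 107.1 = 1410
d = 1410^(1/0.76) = 1410^1.3158 = 13923 m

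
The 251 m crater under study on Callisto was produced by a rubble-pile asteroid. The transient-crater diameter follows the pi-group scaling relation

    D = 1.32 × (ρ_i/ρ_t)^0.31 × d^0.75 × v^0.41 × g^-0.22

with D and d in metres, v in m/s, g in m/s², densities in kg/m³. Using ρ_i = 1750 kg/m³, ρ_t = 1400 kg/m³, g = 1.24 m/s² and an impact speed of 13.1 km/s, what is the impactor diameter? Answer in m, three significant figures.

d ≈ 5.96 m

Rearranging for d: d = [D / (1.32 · (1750/1400)^0.31 · 13100^0.41 · 1.24^-0.22)]^(1/0.75).
(1750/1400)^0.31 = 1.072
13100^0.41 = 48.76
1.24^-0.22 = 0.9538
Denominator = 1.32 × 1.072 × 48.76 × 0.9538 = 65.81
D / 65.81 = 251 / 65.81 = 3.814
d = 3.814^(1/0.75) = 3.814^1.3333 = 5.959 m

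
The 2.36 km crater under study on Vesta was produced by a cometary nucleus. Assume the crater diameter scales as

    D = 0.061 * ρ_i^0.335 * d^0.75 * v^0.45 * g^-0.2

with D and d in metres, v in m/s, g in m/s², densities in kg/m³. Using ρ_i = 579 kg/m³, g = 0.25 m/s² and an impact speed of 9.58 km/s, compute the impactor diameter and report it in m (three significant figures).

d ≈ 215 m

Rearranging for d: d = [D / (0.061 · 579^0.335 · 9580^0.45 · 0.25^-0.2)]^(1/0.75).
D = 2360 m.
579^0.335 = 8.424
9580^0.45 = 61.89
0.25^-0.2 = 1.320
Denominator = 0.061 × 8.424 × 61.89 × 1.320 = 41.98
D / 41.98 = 2360 / 41.98 = 56.22
d = 56.22^(1/0.75) = 56.22^1.3333 = 215.3 m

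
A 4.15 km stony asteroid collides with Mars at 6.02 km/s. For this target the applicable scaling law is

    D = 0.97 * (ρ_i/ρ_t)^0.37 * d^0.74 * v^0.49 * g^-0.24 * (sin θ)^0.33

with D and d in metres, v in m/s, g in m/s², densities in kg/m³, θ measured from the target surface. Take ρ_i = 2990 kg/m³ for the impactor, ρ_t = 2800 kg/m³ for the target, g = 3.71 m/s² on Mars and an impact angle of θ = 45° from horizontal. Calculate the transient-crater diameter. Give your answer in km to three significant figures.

D ≈ 21.9 km

In SI units: d = 4150 m, v = 6020 m/s.
(ρ_i/ρ_t)^0.37 = (2990/2800)^0.37 = 1.025
d^0.74 = 4150^0.74 = 475.7
v^0.49 = 6020^0.49 = 71.12
g^-0.24 = 3.71^-0.24 = 0.7300
(sin 45°)^0.33 = 0.7071^0.33 = 0.8919
D = 0.97 × 1.025 × 475.7 × 71.12 × 0.7300 × 0.8919 = 21901 m
   = 21.90 km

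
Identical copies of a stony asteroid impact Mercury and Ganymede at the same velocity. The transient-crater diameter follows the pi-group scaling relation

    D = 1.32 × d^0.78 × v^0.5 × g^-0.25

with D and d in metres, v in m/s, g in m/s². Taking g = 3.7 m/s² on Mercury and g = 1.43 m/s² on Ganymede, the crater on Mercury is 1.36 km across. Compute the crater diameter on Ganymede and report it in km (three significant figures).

All impactor-dependent factors cancel in the ratio, leaving D_Ganymede/D_Mercury = (g_Ganymede/g_Mercury)^-0.25.
(1.43/3.7)^-0.25 = 0.3865^-0.25 = 1.268
D_Ganymede = 1.268 × 1.36 km = 1.72 km

D ≈ 1.72 km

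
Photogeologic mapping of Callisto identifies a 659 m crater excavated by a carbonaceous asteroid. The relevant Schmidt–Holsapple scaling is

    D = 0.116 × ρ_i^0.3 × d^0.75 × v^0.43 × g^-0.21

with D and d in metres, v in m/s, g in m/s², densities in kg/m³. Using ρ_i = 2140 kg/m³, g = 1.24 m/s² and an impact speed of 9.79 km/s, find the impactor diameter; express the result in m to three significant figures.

d ≈ 25.8 m

Rearranging for d: d = [D / (0.116 · 2140^0.3 · 9790^0.43 · 1.24^-0.21)]^(1/0.75).
2140^0.3 = 9.980
9790^0.43 = 52.00
1.24^-0.21 = 0.9558
Denominator = 0.116 × 9.980 × 52.00 × 0.9558 = 57.54
D / 57.54 = 659 / 57.54 = 11.45
d = 11.45^(1/0.75) = 11.45^1.3333 = 25.81 m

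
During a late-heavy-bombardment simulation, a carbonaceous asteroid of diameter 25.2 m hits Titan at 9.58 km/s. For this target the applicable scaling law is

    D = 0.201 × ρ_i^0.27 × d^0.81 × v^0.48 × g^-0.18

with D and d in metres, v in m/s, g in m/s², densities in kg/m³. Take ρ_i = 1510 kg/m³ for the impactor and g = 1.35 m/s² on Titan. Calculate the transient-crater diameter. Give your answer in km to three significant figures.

In SI units: v = 9580 m/s.
ρ_i^0.27 = 1510^0.27 = 7.216
d^0.81 = 25.2^0.81 = 13.65
v^0.48 = 9580^0.48 = 81.48
g^-0.18 = 1.35^-0.18 = 0.9474
D = 0.201 × 7.216 × 13.65 × 81.48 × 0.9474 = 1528 m
   = 1.528 km

D ≈ 1.53 km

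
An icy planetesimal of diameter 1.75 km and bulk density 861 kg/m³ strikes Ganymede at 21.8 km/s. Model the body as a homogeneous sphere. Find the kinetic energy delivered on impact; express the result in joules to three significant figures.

E ≈ 5.74 × 10^20 J

d = 1750 m; v = 21800 m/s.
Mass m = (π/6) ρ d³ = (π/6) × 861 × (1750)³ = 2.416 × 10^12 kg
E = ½ m v² = 0.5 × 2.416 × 10^12 × (21800)² = 5.741 × 10^20 J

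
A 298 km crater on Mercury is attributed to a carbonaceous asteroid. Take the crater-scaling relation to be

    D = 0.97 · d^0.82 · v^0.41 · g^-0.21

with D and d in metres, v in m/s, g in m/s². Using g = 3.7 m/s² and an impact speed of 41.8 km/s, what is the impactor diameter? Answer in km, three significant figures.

d ≈ 33.6 km

Rearranging for d: d = [D / (0.97 · 41800^0.41 · 3.7^-0.21)]^(1/0.82).
D = 298000 m.
41800^0.41 = 78.47
3.7^-0.21 = 0.7598
Denominator = 0.97 × 78.47 × 0.7598 = 57.83
D / 57.83 = 298000 / 57.83 = 5153
d = 5153^(1/0.82) = 5153^1.2195 = 33640 m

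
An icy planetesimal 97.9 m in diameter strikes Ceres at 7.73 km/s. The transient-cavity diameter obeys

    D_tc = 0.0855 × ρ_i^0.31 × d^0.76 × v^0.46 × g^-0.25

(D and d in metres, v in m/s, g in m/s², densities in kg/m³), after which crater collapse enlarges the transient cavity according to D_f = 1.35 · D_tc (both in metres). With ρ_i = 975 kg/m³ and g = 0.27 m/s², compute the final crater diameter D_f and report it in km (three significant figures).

v = 7730 m/s.
ρ_i^0.31 = 975^0.31 = 8.445
d^0.76 = 97.9^0.76 = 32.58
v^0.46 = 7730^0.46 = 61.46
g^-0.25 = 0.27^-0.25 = 1.387
D_tc = 0.0855 × 8.445 × 32.58 × 61.46 × 1.387 = 2005 m
D_f = 1.35 × 2005 = 2707 m
     = 2.707 km

D_f ≈ 2.71 km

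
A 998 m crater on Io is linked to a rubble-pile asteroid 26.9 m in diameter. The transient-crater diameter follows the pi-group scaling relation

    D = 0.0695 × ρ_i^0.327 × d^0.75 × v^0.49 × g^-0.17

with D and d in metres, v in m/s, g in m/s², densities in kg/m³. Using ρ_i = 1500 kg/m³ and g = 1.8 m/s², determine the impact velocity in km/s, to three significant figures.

v ≈ 18.4 km/s

Rearranging for v: v = [D / (0.0695 · 1500^0.327 · 26.9^0.75 · 1.8^-0.17)]^(1/0.49).
1500^0.327 = 10.93
26.9^0.75 = 11.81
1.8^-0.17 = 0.9049
Denominator = 0.0695 × 10.93 × 11.81 × 0.9049 = 8.118
D / 8.118 = 998 / 8.118 = 122.9
v = 122.9^(1/0.49) = 122.9^2.0408 = 18381 m/s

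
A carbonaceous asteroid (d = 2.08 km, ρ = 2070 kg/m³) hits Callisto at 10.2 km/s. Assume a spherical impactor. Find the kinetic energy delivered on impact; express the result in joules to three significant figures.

d = 2080 m; v = 10200 m/s.
Mass m = (π/6) ρ d³ = (π/6) × 2070 × (2080)³ = 9.753 × 10^12 kg
E = ½ m v² = 0.5 × 9.753 × 10^12 × (10200)² = 5.074 × 10^20 J

E ≈ 5.07 × 10^20 J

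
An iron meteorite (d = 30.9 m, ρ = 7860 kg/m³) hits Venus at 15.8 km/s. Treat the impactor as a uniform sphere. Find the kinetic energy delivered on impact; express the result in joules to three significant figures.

v = 15800 m/s.
Mass m = (π/6) ρ d³ = (π/6) × 7860 × (30.9)³ = 1.214 × 10^8 kg
E = ½ m v² = 0.5 × 1.214 × 10^8 × (15800)² = 1.515 × 10^16 J

E ≈ 1.52 × 10^16 J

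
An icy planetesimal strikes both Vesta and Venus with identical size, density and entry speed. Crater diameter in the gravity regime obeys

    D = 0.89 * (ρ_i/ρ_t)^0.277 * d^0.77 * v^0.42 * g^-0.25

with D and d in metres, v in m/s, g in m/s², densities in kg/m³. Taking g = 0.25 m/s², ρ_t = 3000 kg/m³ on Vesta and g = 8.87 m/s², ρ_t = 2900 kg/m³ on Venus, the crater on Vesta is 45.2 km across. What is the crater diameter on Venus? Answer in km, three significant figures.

D ≈ 18.7 km

The impactor-only factors (d, v, ρ_i) cancel in the ratio, leaving D_Venus/D_Vesta = (g_Venus/g_Vesta)^-0.25 · (ρ_t,Vesta/ρ_t,Venus)^0.277.
(8.87/0.25)^-0.25 = 35.48^-0.25 = 0.4097
(3000/2900)^0.277 = 1.034^0.277 = 1.009
Ratio = 0.4097 × 1.009 = 0.4134
D_Venus = 0.4134 × 45.2 km = 18.7 km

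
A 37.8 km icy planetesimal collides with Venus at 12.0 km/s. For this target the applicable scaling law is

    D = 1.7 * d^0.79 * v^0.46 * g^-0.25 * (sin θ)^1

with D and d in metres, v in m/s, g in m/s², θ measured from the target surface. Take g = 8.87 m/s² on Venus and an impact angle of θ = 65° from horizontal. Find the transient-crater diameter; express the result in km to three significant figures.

D ≈ 278 km

In SI units: d = 37800 m, v = 12000 m/s.
d^0.79 = 37800^0.79 = 4133
v^0.46 = 12000^0.46 = 75.24
g^-0.25 = 8.87^-0.25 = 0.5795
(sin 65°)^1 = 0.9063^1 = 0.9063
D = 1.7 × 4133 × 75.24 × 0.5795 × 0.9063 = 2.776 × 10^5 m
   = 277.6 km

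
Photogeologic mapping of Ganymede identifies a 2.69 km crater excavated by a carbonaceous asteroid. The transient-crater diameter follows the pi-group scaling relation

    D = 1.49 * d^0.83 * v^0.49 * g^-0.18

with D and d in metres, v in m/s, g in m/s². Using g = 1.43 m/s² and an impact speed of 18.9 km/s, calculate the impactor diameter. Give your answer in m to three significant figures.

d ≈ 27.1 m

Rearranging for d: d = [D / (1.49 · 18900^0.49 · 1.43^-0.18)]^(1/0.83).
D = 2690 m.
18900^0.49 = 124.6
1.43^-0.18 = 0.9376
Denominator = 1.49 × 124.6 × 0.9376 = 174.1
D / 174.1 = 2690 / 174.1 = 15.45
d = 15.45^(1/0.83) = 15.45^1.2048 = 27.07 m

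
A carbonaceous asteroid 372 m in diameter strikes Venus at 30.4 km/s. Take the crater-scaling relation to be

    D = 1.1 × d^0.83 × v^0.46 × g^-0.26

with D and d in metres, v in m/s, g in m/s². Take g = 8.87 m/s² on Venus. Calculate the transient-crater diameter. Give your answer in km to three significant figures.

In SI units: v = 30400 m/s.
d^0.83 = 372^0.83 = 136.0
v^0.46 = 30400^0.46 = 115.4
g^-0.26 = 8.87^-0.26 = 0.5669
D = 1.1 × 136.0 × 115.4 × 0.5669 = 9787 m
   = 9.787 km

D ≈ 9.79 km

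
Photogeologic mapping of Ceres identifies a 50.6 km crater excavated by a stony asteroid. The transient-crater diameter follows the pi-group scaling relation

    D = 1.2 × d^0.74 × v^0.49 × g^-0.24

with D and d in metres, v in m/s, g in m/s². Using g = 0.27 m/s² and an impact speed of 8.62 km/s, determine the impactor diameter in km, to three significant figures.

d ≈ 2.88 km

Rearranging for d: d = [D / (1.2 · 8620^0.49 · 0.27^-0.24)]^(1/0.74).
D = 50600 m.
8620^0.49 = 84.80
0.27^-0.24 = 1.369
Denominator = 1.2 × 84.80 × 1.369 = 139.3
D / 139.3 = 50600 / 139.3 = 363.2
d = 363.2^(1/0.74) = 363.2^1.3514 = 2883 m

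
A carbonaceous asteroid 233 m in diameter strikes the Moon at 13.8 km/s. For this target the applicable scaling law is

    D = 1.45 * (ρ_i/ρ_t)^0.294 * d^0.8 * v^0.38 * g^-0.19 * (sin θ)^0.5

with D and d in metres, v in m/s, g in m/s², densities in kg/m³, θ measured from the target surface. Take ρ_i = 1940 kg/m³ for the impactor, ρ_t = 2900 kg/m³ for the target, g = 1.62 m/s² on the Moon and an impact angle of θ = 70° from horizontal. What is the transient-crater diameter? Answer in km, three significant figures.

D ≈ 3.34 km

In SI units: v = 13800 m/s.
(ρ_i/ρ_t)^0.294 = (1940/2900)^0.294 = 0.8885
d^0.8 = 233^0.8 = 78.32
v^0.38 = 13800^0.38 = 37.42
g^-0.19 = 1.62^-0.19 = 0.9124
(sin 70°)^0.5 = 0.9397^0.5 = 0.9694
D = 1.45 × 0.8885 × 78.32 × 37.42 × 0.9124 × 0.9694 = 3340 m
   = 3.340 km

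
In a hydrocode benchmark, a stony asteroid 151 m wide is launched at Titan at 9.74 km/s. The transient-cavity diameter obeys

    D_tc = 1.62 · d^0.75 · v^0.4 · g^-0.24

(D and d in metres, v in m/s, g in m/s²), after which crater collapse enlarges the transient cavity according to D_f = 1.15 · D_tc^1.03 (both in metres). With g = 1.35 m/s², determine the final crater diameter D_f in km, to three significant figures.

v = 9740 m/s.
d^0.75 = 151^0.75 = 43.08
v^0.4 = 9740^0.4 = 39.39
g^-0.24 = 1.35^-0.24 = 0.9305
D_tc = 1.62 × 43.08 × 39.39 × 0.9305 = 2558 m
D_f = 1.15 × (2558)^1.03 = 3723 m
     = 3.723 km

D_f ≈ 3.72 km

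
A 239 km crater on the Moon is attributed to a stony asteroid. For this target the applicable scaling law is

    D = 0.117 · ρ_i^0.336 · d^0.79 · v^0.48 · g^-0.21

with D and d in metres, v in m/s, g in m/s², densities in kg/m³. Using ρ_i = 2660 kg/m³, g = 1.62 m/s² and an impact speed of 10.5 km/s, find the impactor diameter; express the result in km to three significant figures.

d ≈ 13.9 km

Rearranging for d: d = [D / (0.117 · 2660^0.336 · 10500^0.48 · 1.62^-0.21)]^(1/0.79).
D = 239000 m.
2660^0.336 = 14.15
10500^0.48 = 85.15
1.62^-0.21 = 0.9037
Denominator = 0.117 × 14.15 × 85.15 × 0.9037 = 127.4
D / 127.4 = 239000 / 127.4 = 1876
d = 1876^(1/0.79) = 1876^1.2658 = 13908 m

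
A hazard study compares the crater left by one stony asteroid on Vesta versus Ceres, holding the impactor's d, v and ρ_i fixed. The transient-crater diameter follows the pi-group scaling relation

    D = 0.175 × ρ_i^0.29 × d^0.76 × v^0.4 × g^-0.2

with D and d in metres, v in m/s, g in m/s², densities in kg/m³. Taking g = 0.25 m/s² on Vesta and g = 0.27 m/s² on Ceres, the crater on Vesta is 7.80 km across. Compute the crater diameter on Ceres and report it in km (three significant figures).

D ≈ 7.68 km

All impactor-dependent factors cancel in the ratio, leaving D_Ceres/D_Vesta = (g_Ceres/g_Vesta)^-0.2.
(0.27/0.25)^-0.2 = 1.080^-0.2 = 0.9847
D_Ceres = 0.9847 × 7.80 km = 7.68 km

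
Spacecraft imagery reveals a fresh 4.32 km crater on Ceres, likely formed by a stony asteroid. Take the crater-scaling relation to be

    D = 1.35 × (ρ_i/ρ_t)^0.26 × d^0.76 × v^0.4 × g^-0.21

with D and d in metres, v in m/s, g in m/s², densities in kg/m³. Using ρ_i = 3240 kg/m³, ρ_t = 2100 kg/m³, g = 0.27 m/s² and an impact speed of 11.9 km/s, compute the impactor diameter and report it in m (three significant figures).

d ≈ 176 m

Rearranging for d: d = [D / (1.35 · (3240/2100)^0.26 · 11900^0.4 · 0.27^-0.21)]^(1/0.76).
D = 4320 m.
(3240/2100)^0.26 = 1.119
11900^0.4 = 42.68
0.27^-0.21 = 1.316
Denominator = 1.35 × 1.119 × 42.68 × 1.316 = 84.85
D / 84.85 = 4320 / 84.85 = 50.91
d = 50.91^(1/0.76) = 50.91^1.3158 = 176.1 m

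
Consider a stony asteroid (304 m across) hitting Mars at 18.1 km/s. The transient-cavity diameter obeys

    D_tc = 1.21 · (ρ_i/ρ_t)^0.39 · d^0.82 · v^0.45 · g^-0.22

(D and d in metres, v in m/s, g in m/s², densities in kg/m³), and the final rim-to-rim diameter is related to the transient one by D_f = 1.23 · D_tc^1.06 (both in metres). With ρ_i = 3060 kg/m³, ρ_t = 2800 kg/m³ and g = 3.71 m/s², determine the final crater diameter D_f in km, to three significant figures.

D_f ≈ 17.8 km

v = 18100 m/s.
(ρ_i/ρ_t)^0.39 = (3060/2800)^0.39 = 1.035
d^0.82 = 304^0.82 = 108.6
v^0.45 = 18100^0.45 = 82.41
g^-0.22 = 3.71^-0.22 = 0.7494
D_tc = 1.21 × 1.035 × 108.6 × 82.41 × 0.7494 = 8399 m
D_f = 1.23 × (8399)^1.06 = 17766 m
     = 17.77 km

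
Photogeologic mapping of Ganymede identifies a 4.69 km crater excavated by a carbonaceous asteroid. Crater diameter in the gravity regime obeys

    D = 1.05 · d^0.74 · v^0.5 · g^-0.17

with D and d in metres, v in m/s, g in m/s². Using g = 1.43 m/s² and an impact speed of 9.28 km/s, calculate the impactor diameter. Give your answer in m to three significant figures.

d ≈ 194 m

Rearranging for d: d = [D / (1.05 · 9280^0.5 · 1.43^-0.17)]^(1/0.74).
D = 4690 m.
9280^0.5 = 96.33
1.43^-0.17 = 0.9410
Denominator = 1.05 × 96.33 × 0.9410 = 95.18
D / 95.18 = 4690 / 95.18 = 49.28
d = 49.28^(1/0.74) = 49.28^1.3514 = 193.9 m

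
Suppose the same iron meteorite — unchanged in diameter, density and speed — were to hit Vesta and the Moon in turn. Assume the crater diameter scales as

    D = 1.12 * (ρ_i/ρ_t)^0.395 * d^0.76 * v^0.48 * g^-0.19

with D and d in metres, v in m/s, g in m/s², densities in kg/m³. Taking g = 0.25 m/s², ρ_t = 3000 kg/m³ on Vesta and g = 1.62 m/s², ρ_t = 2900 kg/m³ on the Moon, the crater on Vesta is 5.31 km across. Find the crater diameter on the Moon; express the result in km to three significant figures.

The impactor-only factors (d, v, ρ_i) cancel in the ratio, leaving D_Moon/D_Vesta = (g_Moon/g_Vesta)^-0.19 · (ρ_t,Vesta/ρ_t,Moon)^0.395.
(1.62/0.25)^-0.19 = 6.480^-0.19 = 0.7011
(3000/2900)^0.395 = 1.034^0.395 = 1.013
Ratio = 0.7011 × 1.013 = 0.7102
D_Moon = 0.7102 × 5.31 km = 3.77 km

D ≈ 3.77 km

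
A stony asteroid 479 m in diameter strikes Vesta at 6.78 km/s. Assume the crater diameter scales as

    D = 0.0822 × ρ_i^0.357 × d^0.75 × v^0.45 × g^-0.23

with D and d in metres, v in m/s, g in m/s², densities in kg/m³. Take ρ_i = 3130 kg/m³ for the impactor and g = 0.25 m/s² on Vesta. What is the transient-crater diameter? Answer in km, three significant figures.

D ≈ 10.9 km

In SI units: v = 6780 m/s.
ρ_i^0.357 = 3130^0.357 = 17.70
d^0.75 = 479^0.75 = 102.4
v^0.45 = 6780^0.45 = 52.97
g^-0.23 = 0.25^-0.23 = 1.376
D = 0.0822 × 17.70 × 102.4 × 52.97 × 1.376 = 10859 m
   = 10.86 km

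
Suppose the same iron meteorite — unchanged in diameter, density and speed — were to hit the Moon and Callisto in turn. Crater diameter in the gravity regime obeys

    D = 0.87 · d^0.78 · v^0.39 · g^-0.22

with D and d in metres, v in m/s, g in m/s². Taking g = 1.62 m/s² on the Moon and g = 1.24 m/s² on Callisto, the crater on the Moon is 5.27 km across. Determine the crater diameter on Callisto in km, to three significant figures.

D ≈ 5.59 km

All impactor-dependent factors cancel in the ratio, leaving D_Callisto/D_Moon = (g_Callisto/g_Moon)^-0.22.
(1.24/1.62)^-0.22 = 0.7654^-0.22 = 1.061
D_Callisto = 1.061 × 5.27 km = 5.59 km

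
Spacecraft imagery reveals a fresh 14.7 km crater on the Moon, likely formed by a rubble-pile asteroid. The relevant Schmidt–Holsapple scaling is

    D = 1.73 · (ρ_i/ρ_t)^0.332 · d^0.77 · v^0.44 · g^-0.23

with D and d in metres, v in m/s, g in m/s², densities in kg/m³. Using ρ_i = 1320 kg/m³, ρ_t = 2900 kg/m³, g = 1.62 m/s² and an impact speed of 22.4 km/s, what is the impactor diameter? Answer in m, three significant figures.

Rearranging for d: d = [D / (1.73 · (1320/2900)^0.332 · 22400^0.44 · 1.62^-0.23)]^(1/0.77).
D = 14700 m.
(1320/2900)^0.332 = 0.7700
22400^0.44 = 82.06
1.62^-0.23 = 0.8950
Denominator = 1.73 × 0.7700 × 82.06 × 0.8950 = 97.83
D / 97.83 = 14700 / 97.83 = 150.3
d = 150.3^(1/0.77) = 150.3^1.2987 = 671.8 m

d ≈ 672 m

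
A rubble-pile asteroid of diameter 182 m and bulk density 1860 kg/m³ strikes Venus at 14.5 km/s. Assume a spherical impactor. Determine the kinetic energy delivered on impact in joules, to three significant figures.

v = 14500 m/s.
Mass m = (π/6) ρ d³ = (π/6) × 1860 × (182)³ = 5.871 × 10^9 kg
E = ½ m v² = 0.5 × 5.871 × 10^9 × (14500)² = 6.172 × 10^17 J

E ≈ 6.17 × 10^17 J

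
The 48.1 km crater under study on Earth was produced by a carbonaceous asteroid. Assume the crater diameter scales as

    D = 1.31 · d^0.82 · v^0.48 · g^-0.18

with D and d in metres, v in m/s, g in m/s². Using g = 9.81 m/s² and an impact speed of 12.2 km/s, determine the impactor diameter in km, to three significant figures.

Rearranging for d: d = [D / (1.31 · 12200^0.48 · 9.81^-0.18)]^(1/0.82).
D = 48100 m.
12200^0.48 = 91.51
9.81^-0.18 = 0.6630
Denominator = 1.31 × 91.51 × 0.6630 = 79.48
D / 79.48 = 48100 / 79.48 = 605.2
d = 605.2^(1/0.82) = 605.2^1.2195 = 2469 m

d ≈ 2.47 km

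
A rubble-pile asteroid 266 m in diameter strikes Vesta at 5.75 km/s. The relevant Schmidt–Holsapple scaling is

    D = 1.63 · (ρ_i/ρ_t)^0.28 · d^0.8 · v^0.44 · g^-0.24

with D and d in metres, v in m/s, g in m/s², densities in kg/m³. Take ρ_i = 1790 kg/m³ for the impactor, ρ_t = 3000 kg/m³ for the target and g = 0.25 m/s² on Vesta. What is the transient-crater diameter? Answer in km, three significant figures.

In SI units: v = 5750 m/s.
(ρ_i/ρ_t)^0.28 = (1790/3000)^0.28 = 0.8654
d^0.8 = 266^0.8 = 87.08
v^0.44 = 5750^0.44 = 45.11
g^-0.24 = 0.25^-0.24 = 1.395
D = 1.63 × 0.8654 × 87.08 × 45.11 × 1.395 = 7730 m
   = 7.730 km

D ≈ 7.73 km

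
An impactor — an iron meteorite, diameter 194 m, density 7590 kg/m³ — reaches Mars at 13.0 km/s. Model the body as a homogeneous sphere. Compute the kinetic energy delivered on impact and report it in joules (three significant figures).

E ≈ 2.45 × 10^18 J

v = 13000 m/s.
Mass m = (π/6) ρ d³ = (π/6) × 7590 × (194)³ = 2.902 × 10^10 kg
E = ½ m v² = 0.5 × 2.902 × 10^10 × (13000)² = 2.452 × 10^18 J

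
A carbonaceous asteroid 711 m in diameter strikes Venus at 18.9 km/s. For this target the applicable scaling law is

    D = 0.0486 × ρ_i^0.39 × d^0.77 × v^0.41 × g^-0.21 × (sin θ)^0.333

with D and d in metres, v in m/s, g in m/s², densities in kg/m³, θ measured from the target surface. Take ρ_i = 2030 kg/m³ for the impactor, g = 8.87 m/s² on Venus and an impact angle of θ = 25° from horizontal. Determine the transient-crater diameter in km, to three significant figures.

D ≈ 4.00 km

In SI units: v = 18900 m/s.
ρ_i^0.39 = 2030^0.39 = 19.50
d^0.77 = 711^0.77 = 157.0
v^0.41 = 18900^0.41 = 56.67
g^-0.21 = 8.87^-0.21 = 0.6323
(sin 25°)^0.333 = 0.4226^0.333 = 0.7506
D = 0.0486 × 19.50 × 157.0 × 56.67 × 0.6323 × 0.7506 = 4002 m
   = 4.002 km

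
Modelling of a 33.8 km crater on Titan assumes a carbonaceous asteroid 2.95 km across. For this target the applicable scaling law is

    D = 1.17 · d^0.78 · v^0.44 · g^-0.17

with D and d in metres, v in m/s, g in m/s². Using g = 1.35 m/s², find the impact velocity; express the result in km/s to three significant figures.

Rearranging for v: v = [D / (1.17 · 2950^0.78 · 1.35^-0.17)]^(1/0.44).
D = 33800 m.
2950^0.78 = 508.7
1.35^-0.17 = 0.9503
Denominator = 1.17 × 508.7 × 0.9503 = 565.6
D / 565.6 = 33800 / 565.6 = 59.76
v = 59.76^(1/0.44) = 59.76^2.2727 = 10896 m/s

v ≈ 10.9 km/s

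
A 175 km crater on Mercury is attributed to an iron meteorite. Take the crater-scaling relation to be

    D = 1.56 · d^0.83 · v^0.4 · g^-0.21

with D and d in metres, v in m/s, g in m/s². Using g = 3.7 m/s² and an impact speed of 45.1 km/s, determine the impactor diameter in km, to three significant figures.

Rearranging for d: d = [D / (1.56 · 45100^0.4 · 3.7^-0.21)]^(1/0.83).
D = 175000 m.
45100^0.4 = 72.72
3.7^-0.21 = 0.7598
Denominator = 1.56 × 72.72 × 0.7598 = 86.19
D / 86.19 = 175000 / 86.19 = 2030
d = 2030^(1/0.83) = 2030^1.2048 = 9658 m

d ≈ 9.66 km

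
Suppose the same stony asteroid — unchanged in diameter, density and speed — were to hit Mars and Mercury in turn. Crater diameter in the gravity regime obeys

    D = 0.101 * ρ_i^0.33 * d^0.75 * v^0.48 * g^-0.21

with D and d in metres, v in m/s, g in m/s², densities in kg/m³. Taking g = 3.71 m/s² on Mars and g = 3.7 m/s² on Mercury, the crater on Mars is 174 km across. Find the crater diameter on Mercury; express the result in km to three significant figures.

All impactor-dependent factors cancel in the ratio, leaving D_Mercury/D_Mars = (g_Mercury/g_Mars)^-0.21.
(3.7/3.71)^-0.21 = 0.9973^-0.21 = 1.001
D_Mercury = 1.001 × 174 km = 174 km

D ≈ 174 km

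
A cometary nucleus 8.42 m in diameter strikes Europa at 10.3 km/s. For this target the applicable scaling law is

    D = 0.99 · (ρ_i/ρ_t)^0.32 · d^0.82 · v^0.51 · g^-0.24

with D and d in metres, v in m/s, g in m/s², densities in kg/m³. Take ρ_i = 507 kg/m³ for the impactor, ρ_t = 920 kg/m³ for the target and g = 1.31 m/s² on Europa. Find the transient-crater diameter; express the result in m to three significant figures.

D ≈ 490 m

In SI units: v = 10300 m/s.
(ρ_i/ρ_t)^0.32 = (507/920)^0.32 = 0.8264
d^0.82 = 8.42^0.82 = 5.738
v^0.51 = 10300^0.51 = 111.3
g^-0.24 = 1.31^-0.24 = 0.9372
D = 0.99 × 0.8264 × 5.738 × 111.3 × 0.9372 = 489.7 m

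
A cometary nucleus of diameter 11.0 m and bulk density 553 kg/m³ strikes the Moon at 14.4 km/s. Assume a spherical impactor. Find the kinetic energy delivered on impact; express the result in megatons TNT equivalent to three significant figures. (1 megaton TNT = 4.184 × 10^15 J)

E ≈ 9.55 × 10^-3 Mt TNT

v = 14400 m/s.
Mass m = (π/6) ρ d³ = (π/6) × 553 × (11)³ = 3.854 × 10^5 kg
E = ½ m v² = 0.5 × 3.854 × 10^5 × (14400)² = 3.996 × 10^13 J
   = 3.996 × 10^13 / 4.184×10^15 = 9.551 × 10^-3 Mt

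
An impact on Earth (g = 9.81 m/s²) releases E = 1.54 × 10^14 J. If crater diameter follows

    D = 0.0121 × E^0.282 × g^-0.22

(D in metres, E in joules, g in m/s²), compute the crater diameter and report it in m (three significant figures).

E^0.282 = (1.54 × 10^14)^0.282 = 1.002 × 10^4
g^-0.22 = 9.81^-0.22 = 0.6051
D = 0.0121 × 1.002 × 10^4 × 0.6051 = 73.36 m

D ≈ 73.4 m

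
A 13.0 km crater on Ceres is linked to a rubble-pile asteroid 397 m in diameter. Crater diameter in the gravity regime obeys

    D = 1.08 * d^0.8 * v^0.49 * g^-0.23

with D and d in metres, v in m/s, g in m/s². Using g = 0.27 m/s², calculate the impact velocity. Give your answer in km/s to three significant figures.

Rearranging for v: v = [D / (1.08 · 397^0.8 · 0.27^-0.23)]^(1/0.49).
D = 13000 m.
397^0.8 = 120.0
0.27^-0.23 = 1.351
Denominator = 1.08 × 120.0 × 1.351 = 175.1
D / 175.1 = 13000 / 175.1 = 74.24
v = 74.24^(1/0.49) = 74.24^2.0408 = 6570 m/s

v ≈ 6.57 km/s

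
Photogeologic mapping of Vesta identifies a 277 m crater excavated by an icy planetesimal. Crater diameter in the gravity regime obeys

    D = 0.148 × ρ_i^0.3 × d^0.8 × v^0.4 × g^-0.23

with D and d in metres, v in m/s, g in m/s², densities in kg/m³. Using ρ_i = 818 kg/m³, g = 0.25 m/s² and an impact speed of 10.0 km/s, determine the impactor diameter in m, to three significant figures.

d ≈ 6.68 m

Rearranging for d: d = [D / (0.148 · 818^0.3 · 10000^0.4 · 0.25^-0.23)]^(1/0.8).
818^0.3 = 7.479
10000^0.4 = 39.81
0.25^-0.23 = 1.376
Denominator = 0.148 × 7.479 × 39.81 × 1.376 = 60.63
D / 60.63 = 277 / 60.63 = 4.569
d = 4.569^(1/0.8) = 4.569^1.25 = 6.680 m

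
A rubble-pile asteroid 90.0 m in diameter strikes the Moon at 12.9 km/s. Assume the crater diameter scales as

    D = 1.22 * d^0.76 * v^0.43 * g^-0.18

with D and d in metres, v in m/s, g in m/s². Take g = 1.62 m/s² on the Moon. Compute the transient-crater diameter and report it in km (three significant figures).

In SI units: v = 12900 m/s.
d^0.76 = 90^0.76 = 30.56
v^0.43 = 12900^0.43 = 58.55
g^-0.18 = 1.62^-0.18 = 0.9168
D = 1.22 × 30.56 × 58.55 × 0.9168 = 2001 m
   = 2.001 km

D ≈ 2.00 km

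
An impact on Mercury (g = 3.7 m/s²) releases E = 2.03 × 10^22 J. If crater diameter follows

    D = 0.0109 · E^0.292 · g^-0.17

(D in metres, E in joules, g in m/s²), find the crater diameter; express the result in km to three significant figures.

D ≈ 28.5 km

E^0.292 = (2.03 × 10^22)^0.292 = 3.264 × 10^6
g^-0.17 = 3.7^-0.17 = 0.8006
D = 0.0109 × 3.264 × 10^6 × 0.8006 = 28483 m
   = 28.48 km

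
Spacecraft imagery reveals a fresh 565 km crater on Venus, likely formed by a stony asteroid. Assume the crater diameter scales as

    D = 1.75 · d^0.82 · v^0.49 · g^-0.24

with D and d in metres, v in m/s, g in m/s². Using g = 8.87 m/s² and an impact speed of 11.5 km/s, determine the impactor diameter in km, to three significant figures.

d ≈ 37.1 km

Rearranging for d: d = [D / (1.75 · 11500^0.49 · 8.87^-0.24)]^(1/0.82).
D = 565000 m.
11500^0.49 = 97.67
8.87^-0.24 = 0.5922
Denominator = 1.75 × 97.67 × 0.5922 = 101.2
D / 101.2 = 565000 / 101.2 = 5583
d = 5583^(1/0.82) = 5583^1.2195 = 37094 m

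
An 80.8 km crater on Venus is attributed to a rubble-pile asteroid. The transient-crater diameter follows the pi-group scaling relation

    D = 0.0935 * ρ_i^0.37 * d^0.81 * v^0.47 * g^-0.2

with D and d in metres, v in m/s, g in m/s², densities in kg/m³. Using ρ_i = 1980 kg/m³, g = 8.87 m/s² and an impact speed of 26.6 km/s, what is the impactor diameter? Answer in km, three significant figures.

Rearranging for d: d = [D / (0.0935 · 1980^0.37 · 26600^0.47 · 8.87^-0.2)]^(1/0.81).
D = 80800 m.
1980^0.37 = 16.59
26600^0.47 = 120.1
8.87^-0.2 = 0.6463
Denominator = 0.0935 × 16.59 × 120.1 × 0.6463 = 120.4
D / 120.4 = 80800 / 120.4 = 671.1
d = 671.1^(1/0.81) = 671.1^1.2346 = 3090 m

d ≈ 3.09 km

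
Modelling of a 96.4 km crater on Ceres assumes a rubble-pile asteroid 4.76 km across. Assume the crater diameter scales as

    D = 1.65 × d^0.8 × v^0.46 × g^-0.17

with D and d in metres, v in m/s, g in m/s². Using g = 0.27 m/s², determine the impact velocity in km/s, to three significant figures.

Rearranging for v: v = [D / (1.65 · 4760^0.8 · 0.27^-0.17)]^(1/0.46).
D = 96400 m.
4760^0.8 = 875.2
0.27^-0.17 = 1.249
Denominator = 1.65 × 875.2 × 1.249 = 1804
D / 1804 = 96400 / 1804 = 53.44
v = 53.44^(1/0.46) = 53.44^2.1739 = 5704 m/s

v ≈ 5.70 km/s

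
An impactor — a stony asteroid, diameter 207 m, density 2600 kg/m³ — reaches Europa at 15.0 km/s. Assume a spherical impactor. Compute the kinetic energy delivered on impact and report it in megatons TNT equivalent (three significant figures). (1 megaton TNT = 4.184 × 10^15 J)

v = 15000 m/s.
Mass m = (π/6) ρ d³ = (π/6) × 2600 × (207)³ = 1.207 × 10^10 kg
E = ½ m v² = 0.5 × 1.207 × 10^10 × (15000)² = 1.358 × 10^18 J
   = 1.358 × 10^18 / 4.184×10^15 = 324.6 Mt

E ≈ 325 Mt TNT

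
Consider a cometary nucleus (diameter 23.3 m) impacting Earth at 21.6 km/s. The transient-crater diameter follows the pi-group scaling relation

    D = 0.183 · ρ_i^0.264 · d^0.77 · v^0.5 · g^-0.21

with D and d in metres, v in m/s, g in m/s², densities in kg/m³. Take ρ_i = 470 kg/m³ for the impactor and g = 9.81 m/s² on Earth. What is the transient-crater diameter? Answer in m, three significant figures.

In SI units: v = 21600 m/s.
ρ_i^0.264 = 470^0.264 = 5.075
d^0.77 = 23.3^0.77 = 11.29
v^0.5 = 21600^0.5 = 147.0
g^-0.21 = 9.81^-0.21 = 0.6191
D = 0.183 × 5.075 × 11.29 × 147.0 × 0.6191 = 954.2 m

D ≈ 954 m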